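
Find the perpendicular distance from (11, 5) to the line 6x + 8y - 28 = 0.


|6*11 + 8*5 - 28| = |78| = 78
sqrt(36 + 64) = sqrt(100) = 10.0000
d = 78/sqrt(100) = 7.8000

7.8000


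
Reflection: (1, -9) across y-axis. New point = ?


Reflection rule for y-axis: (-x, y)
(1, -9) -> (-1, -9)

(-1, -9)


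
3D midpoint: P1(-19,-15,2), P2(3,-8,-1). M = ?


Mx = (-19+3)/2 = -8.0000
My = (-15- 8)/2 = -11.5000
Mz = (2- 1)/2 = 0.5000

M = (-8.0000, -11.5000, 0.5000)


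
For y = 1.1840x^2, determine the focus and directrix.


a = 1.1840
1/(4a) = 0.2111
Focus = (0, 0.2111)
Directrix: y = -0.2111

Focus = (0, 0.2111), Directrix: y = -0.2111


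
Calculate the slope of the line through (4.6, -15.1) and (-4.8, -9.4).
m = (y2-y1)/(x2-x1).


dy = -9.4 + 15.1 = 5.7
dx = -4.8 - 4.6 = -9.4
m = 5.7/(-9.4) = -0.6064

m = -0.6064


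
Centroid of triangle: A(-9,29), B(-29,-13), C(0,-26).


Gx = (-9- 29+0)/3 = -38/3 = -12.6667
Gy = (29- 13- 26)/3 = -10/3 = -3.3333

G = (-12.6667, -3.3333)


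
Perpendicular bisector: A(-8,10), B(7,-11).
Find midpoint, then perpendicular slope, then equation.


Midpoint = (-0.5, -0.5)
Slope of AB = dy/dx = -21/15 = -1.4000
Perp slope = -dx/dy = 15/21 = 0.7143
b = My - (perp slope)*Mx = -0.5 + (15*(-0.5))/(-21) = -0.5 + 0.3571 = -0.1429

y = 0.7143x - 0.1429


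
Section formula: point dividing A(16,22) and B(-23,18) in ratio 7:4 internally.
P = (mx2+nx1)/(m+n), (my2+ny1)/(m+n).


Px = (7*(-23) + 4*16)/11 = -97/11 = -8.8182
Py = (7*18 + 4*22)/11 = 214/11 = 19.4545

P = (-8.8182, 19.4545)


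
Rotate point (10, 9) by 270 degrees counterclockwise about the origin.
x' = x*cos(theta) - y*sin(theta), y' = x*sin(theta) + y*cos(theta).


cos(270) = 0, sin(270) = -1
x' = 10*0 - 9*(-1) = 9
y' = 10*(-1) + 9*0 = -10

(9, -10)


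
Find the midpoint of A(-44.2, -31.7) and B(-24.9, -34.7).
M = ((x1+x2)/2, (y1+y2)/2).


Mx = (-44.2 - 24.9)/2 = -69.1/2 = -34.5500
My = (-31.7 - 34.7)/2 = -66.4/2 = -33.2000

(-34.5500, -33.2000)


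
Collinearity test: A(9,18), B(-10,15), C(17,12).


9*(15-12) - 10*(12-18) + 17*(18-15)
= 27 + 60 + 51 = 138

No, not collinear (determinant = 138)


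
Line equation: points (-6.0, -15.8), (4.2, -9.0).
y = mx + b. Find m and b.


m = (6.8)/(10.2) = 0.6667
b = y1 - m*x1 = -15.8 - (6.8*(-6.0))/(10.2) = -15.8 + 4.0000 = -11.8000

y = 0.6667x - 11.8000


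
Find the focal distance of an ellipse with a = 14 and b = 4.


c^2 = 14^2 - 4^2 = 196 - 16 = 180
c = sqrt(180) = 13.4164

c = 13.4164


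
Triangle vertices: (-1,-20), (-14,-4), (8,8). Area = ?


-1*(-4-8) = 12
-14*(8+ 20) = -392
8*(-20+ 4) = -128
sum = -508
Area = |-508|/2 = 254.0000

254.0000 sq units


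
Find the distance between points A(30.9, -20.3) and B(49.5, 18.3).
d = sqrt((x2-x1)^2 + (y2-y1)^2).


dx = 49.5 - 30.9 = 18.6
dy = 18.3 + 20.3 = 38.6
d = sqrt(345.96 + 1489.96) = sqrt(1835.92) = 42.8476

42.8476


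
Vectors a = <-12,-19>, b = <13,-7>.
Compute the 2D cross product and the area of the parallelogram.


cross = -12*(-7) + 19*13 = 84 + 247 = 331
Parallelogram area = |331| = 331

cross = 331, parallelogram area = 331


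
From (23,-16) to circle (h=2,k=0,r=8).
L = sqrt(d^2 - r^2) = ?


d = sqrt((23-2)^2 + (-16-0)^2) = sqrt(441+256) = 26.4008
L = sqrt(697.0000 - 64) = sqrt(633.0000) = 25.1595

25.1595


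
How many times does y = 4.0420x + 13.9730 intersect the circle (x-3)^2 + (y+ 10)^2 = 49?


Substitute y = 4.0420x + 13.9730: (x-3)^2 + (4.0420x+13.9730+ 10)^2 = 49
Expand to Ax^2 + Bx + C = 0, where b-k = 23.973
A = 1+m^2 = 17.337764
B = 2(m(b-k) - h) = 2(4.0420*23.973 - 3) = 187.797732
C = h^2 + (b-k)^2 - r^2 = 9 + 574.704729 - 49 = 534.704729
disc = B^2-4AC = 35267.9881 - 37082.3376 = -1814.3495
disc < 0

0 intersection points


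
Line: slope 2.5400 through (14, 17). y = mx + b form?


y - 17 = 2.5400(x - 14)
y = 2.5400x + 17 - 2.5400*14
y = 2.5400x - 18.5600

y = 2.5400x - 18.5600


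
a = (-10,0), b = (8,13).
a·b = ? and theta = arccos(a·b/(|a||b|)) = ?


a·b = -10*8 + 0*13 = -80 + 0 = -80
|a| = sqrt(100+0) = 10.0000
|b| = sqrt(64+169) = 15.2643
cos(theta) = -80/(sqrt(100)*sqrt(233)) = -80/sqrt(23300) = -0.524097
theta = arccos(-80/sqrt(23300)) = 121.6075 degrees

a·b = -80, theta = 121.6075 deg


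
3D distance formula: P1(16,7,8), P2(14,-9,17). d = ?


dx=-2, dy=-16, dz=9
d = sqrt(4+256+81) = sqrt(341) = 18.4662

18.4662


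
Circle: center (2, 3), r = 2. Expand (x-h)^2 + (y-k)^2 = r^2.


(x-2)^2 + (y-3)^2 = 2^2
D = -2h = -4, E = -2k = -6
F = h^2+k^2-r^2 = 4+9-4 = 9

x^2 + y^2 - 4x - 6y + 9 = 0


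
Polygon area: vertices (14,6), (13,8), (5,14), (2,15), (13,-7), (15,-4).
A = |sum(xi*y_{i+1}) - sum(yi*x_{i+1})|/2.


sum(xi*y_{i+1}) = 14*8 + 13*14 + 5*15 + 2*(-7) + 13*(-4) + 15*6 = 393
sum(yi*x_{i+1}) = 6*13 + 8*5 + 14*2 + 15*13 - 7*15 - 4*14 = 180
Area = |393 - 180|/2 = 213/2 = 106.5000

106.5000 sq units


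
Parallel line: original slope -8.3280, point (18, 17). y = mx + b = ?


Parallel lines have equal slopes.
m2 = -8.3280
b2 = 17 + 8.3280*18 = 166.9040

y = -8.3280x + 166.9040


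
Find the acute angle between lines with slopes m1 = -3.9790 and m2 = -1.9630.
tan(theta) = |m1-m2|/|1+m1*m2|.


m1-m2 = -2.016
1+m1*m2 = 8.810777
tan(theta) = |-2.016/8.810777| = 0.228811
theta = arctan(|-2.016/8.810777|) = 12.8880 degrees (acute angle)

12.8880 degrees


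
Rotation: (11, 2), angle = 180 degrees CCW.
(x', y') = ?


cos(180) = -1, sin(180) = 0
x' = 11*(-1) - 2*0 = -11
y' = 11*0 + 2*(-1) = -2

(-11, -2)


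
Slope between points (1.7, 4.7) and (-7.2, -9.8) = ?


dy = -9.8 - 4.7 = -14.5
dx = -7.2 - 1.7 = -8.9
m = -14.5/(-8.9) = 1.6292

m = 1.6292


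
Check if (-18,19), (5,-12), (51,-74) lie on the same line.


-18*(-12+ 74) + 5*(-74-19) + 51*(19+ 12)
= -1116 - 465 + 1581 = 0

Yes, collinear (determinant = 0)


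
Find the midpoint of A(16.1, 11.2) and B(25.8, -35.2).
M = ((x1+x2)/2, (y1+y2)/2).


Mx = (16.1 + 25.8)/2 = 41.9/2 = 20.9500
My = (11.2 - 35.2)/2 = -24/2 = -12.0000

(20.9500, -12.0000)


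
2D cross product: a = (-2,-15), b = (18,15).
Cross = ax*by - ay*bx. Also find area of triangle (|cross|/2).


cross = -2*15 + 15*18 = -30 + 270 = 240
Triangle area = |240|/2 = 240/2 = 120.0000

cross = 240, triangle area = 120.0000


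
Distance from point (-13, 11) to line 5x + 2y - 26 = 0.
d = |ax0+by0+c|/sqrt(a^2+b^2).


|5*(-13) + 2*11 - 26| = |-69| = 69
sqrt(25 + 4) = sqrt(29) = 5.3852
d = 69/sqrt(29) = 12.8130

12.8130


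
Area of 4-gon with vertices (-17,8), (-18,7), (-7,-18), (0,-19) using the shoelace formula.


sum(xi*y_{i+1}) = -17*7 - 18*(-18) - 7*(-19) + 0*8 = 338
sum(yi*x_{i+1}) = 8*(-18) + 7*(-7) - 18*0 - 19*(-17) = 130
Area = |338 - 130|/2 = 208/2 = 104.0000

104.0000 sq units


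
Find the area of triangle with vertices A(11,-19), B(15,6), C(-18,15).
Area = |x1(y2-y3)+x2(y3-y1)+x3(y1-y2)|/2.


11*(6-15) = -99
15*(15+ 19) = 510
-18*(-19-6) = 450
sum = 861
Area = |861|/2 = 430.5000

430.5000 sq units


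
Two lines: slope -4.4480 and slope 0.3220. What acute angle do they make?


m1-m2 = -4.77
1+m1*m2 = -0.432256
tan(theta) = |-4.77/(-0.432256)| = 11.035127
theta = arctan(|-4.77/(-0.432256)|) = 84.8220 degrees (acute angle)

84.8220 degrees


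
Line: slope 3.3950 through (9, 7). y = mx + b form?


y - 7 = 3.3950(x - 9)
y = 3.3950x + 7 - 3.3950*9
y = 3.3950x - 23.5550

y = 3.3950x - 23.5550


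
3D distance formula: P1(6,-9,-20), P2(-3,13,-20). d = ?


dx=-9, dy=22, dz=0
d = sqrt(81+484+0) = sqrt(565) = 23.7697

23.7697


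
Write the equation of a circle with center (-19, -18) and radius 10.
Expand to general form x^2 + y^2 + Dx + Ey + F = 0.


(x+ 19)^2 + (y+ 18)^2 = 10^2
D = -2h = 38, E = -2k = 36
F = h^2+k^2-r^2 = 361+324-100 = 585

x^2 + y^2 + 38x + 36y + 585 = 0


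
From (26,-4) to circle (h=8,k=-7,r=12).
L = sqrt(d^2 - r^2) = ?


d = sqrt((26-8)^2 + (-4+ 7)^2) = sqrt(324+9) = 18.2483
L = sqrt(333.0000 - 144) = sqrt(189.0000) = 13.7477

13.7477


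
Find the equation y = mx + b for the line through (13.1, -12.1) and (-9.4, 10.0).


m = (22.1)/(-22.5) = -0.9822
b = y1 - m*x1 = -12.1 - (22.1*13.1)/(-22.5) = -12.1 + 12.8671 = 0.7671

y = -0.9822x + 0.7671


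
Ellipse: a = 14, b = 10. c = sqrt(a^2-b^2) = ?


c^2 = 14^2 - 10^2 = 196 - 100 = 96
c = sqrt(96) = 9.7980

c = 9.7980


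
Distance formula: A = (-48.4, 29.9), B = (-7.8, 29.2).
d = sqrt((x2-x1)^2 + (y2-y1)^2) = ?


dx = -7.8 + 48.4 = 40.6
dy = 29.2 - 29.9 = -0.7
d = sqrt(1648.36 + 0.49) = sqrt(1648.85) = 40.6060

40.6060


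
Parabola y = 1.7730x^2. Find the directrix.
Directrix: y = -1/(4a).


a = 1.7730
1/(4a) = 0.1410
directrix: y = -0.1410 = -0.1410

y = -0.1410


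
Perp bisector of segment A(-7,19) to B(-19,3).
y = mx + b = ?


Midpoint = (-13, 11)
Slope of AB = dy/dx = -16/(-12) = 1.3333
Perp slope = -dx/dy = -12/16 = -0.7500
b = My - (perp slope)*Mx = 11 + (-12*(-13))/(-16) = 11 - 9.7500 = 1.2500

y = -0.7500x + 1.2500


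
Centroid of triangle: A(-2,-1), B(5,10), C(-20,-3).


Gx = (-2+5- 20)/3 = -17/3 = -5.6667
Gy = (-1+10- 3)/3 = 6/3 = 2.0000

G = (-5.6667, 2.0000)


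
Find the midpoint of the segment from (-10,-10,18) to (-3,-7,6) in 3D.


Mx = (-10- 3)/2 = -6.5000
My = (-10- 7)/2 = -8.5000
Mz = (18+6)/2 = 12.0000

M = (-6.5000, -8.5000, 12.0000)


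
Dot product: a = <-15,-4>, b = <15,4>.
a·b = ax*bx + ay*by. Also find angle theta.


a·b = -15*15 - 4*4 = -225 - 16 = -241
|a| = sqrt(225+16) = 15.5242
|b| = sqrt(225+16) = 15.5242
cos(theta) = -241/(sqrt(241)*sqrt(241)) = -241/sqrt(58081) = -1
theta = arccos(-241/sqrt(58081)) = 180.0000 degrees

a·b = -241, theta = 180.0000 deg


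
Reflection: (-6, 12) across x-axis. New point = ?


Reflection rule for x-axis: (x, -y)
(-6, 12) -> (-6, -12)

(-6, -12)


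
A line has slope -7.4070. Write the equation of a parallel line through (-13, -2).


Parallel lines have equal slopes.
m2 = -7.4070
b2 = -2 + 7.4070*(-13) = -98.2910

y = -7.4070x - 98.2910


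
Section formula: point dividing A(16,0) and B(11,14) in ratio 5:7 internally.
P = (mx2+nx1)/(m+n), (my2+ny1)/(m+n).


Px = (5*11 + 7*16)/12 = 167/12 = 13.9167
Py = (5*14 + 7*0)/12 = 70/12 = 5.8333

P = (13.9167, 5.8333)


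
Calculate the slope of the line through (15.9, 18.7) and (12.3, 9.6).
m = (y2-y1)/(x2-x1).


dy = 9.6 - 18.7 = -9.1
dx = 12.3 - 15.9 = -3.6
m = -9.1/(-3.6) = 2.5278

m = 2.5278


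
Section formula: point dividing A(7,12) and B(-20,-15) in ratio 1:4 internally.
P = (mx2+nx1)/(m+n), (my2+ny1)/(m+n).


Px = (1*(-20) + 4*7)/5 = 8/5 = 1.6000
Py = (1*(-15) + 4*12)/5 = 33/5 = 6.6000

P = (1.6000, 6.6000)


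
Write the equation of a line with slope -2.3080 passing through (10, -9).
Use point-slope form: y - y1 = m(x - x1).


y + 9 = -2.3080(x - 10)
y = -2.3080x - 9 + 2.3080*10
y = -2.3080x + 14.0800

y = -2.3080x + 14.0800


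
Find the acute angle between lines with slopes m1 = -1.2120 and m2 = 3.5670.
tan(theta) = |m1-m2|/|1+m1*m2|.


m1-m2 = -4.779
1+m1*m2 = -3.323204
tan(theta) = |-4.779/(-3.323204)| = 1.438070
theta = arctan(|-4.779/(-3.323204)|) = 55.1862 degrees (acute angle)

55.1862 degrees


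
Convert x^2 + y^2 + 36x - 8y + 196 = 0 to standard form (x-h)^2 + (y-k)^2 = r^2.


h = -D/2 = -36/2 = -18
k = -E/2 = 8/2 = 4
r^2 = h^2 + k^2 - F = 324 + 16 - 196 = 144
r = 12

Center (-18, 4), radius = 12


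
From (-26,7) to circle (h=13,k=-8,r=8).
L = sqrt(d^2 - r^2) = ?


d = sqrt((-26-13)^2 + (7+ 8)^2) = sqrt(1521+225) = 41.7852
L = sqrt(1746.0000 - 64) = sqrt(1682.0000) = 41.0122

41.0122


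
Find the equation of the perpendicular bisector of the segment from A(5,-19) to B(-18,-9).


Midpoint = (-6.5, -14)
Slope of AB = dy/dx = 10/(-23) = -0.4348
Perp slope = -dx/dy = 23/10 = 2.3000
b = My - (perp slope)*Mx = -14 + (-23*(-6.5))/10 = -14 + 14.9500 = 0.9500

y = 2.3000x + 0.9500


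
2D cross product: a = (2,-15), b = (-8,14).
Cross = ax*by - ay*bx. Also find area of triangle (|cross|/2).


cross = 2*14 + 15*(-8) = 28 - 120 = -92
Triangle area = |-92|/2 = 92/2 = 46.0000

cross = -92, triangle area = 46.0000


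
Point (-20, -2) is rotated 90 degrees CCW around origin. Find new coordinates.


cos(90) = 0, sin(90) = 1
x' = -20*0 + 2*1 = 2
y' = -20*1 - 2*0 = -20

(2, -20)


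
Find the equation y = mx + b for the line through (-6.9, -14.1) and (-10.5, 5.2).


m = (19.3)/(-3.6) = -5.3611
b = y1 - m*x1 = -14.1 - (19.3*(-6.9))/(-3.6) = -14.1 - 36.9917 = -51.0917

y = -5.3611x - 51.0917


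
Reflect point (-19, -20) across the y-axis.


Reflection rule for y-axis: (-x, y)
(-19, -20) -> (19, -20)

(19, -20)


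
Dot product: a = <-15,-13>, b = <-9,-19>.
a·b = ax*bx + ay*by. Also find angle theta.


a·b = -15*(-9) - 13*(-19) = 135 + 247 = 382
|a| = sqrt(225+169) = 19.8494
|b| = sqrt(81+361) = 21.0238
cos(theta) = 382/(sqrt(394)*sqrt(442)) = 382/sqrt(174148) = 0.915386
theta = arccos(382/sqrt(174148)) = 23.7394 degrees

a·b = 382, theta = 23.7394 deg


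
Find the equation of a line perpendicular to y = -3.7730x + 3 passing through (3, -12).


Perpendicular slope = -1/m1 = -1/(-3.7730) = 0.2650
b2 = y0 - m2*x0 = -12 + 3/(-3.7730) = -12 - 0.7951 = -12.7951

y = 0.2650x - 12.7951


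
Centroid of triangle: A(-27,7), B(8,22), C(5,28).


Gx = (-27+8+5)/3 = -14/3 = -4.6667
Gy = (7+22+28)/3 = 57/3 = 19.0000

G = (-4.6667, 19.0000)


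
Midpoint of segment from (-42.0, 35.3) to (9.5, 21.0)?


Mx = (-42.0 + 9.5)/2 = -32.5/2 = -16.2500
My = (35.3 + 21.0)/2 = 56.3/2 = 28.1500

(-16.2500, 28.1500)


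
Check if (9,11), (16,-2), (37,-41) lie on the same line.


9*(-2+ 41) + 16*(-41-11) + 37*(11+ 2)
= 351 - 832 + 481 = 0

Yes, collinear (determinant = 0)


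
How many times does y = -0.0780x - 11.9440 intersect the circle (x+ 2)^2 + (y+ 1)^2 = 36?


Substitute y = -0.0780x - 11.9440: (x+ 2)^2 + (-0.0780x- 11.9440+ 1)^2 = 36
Expand to Ax^2 + Bx + C = 0, where b-k = -10.944
A = 1+m^2 = 1.006084
B = 2(m(b-k) - h) = 2(-0.0780*(-10.944) + 2) = 5.707264
C = h^2 + (b-k)^2 - r^2 = 4 + 119.771136 - 36 = 87.771136
disc = B^2-4AC = 32.5729 - 353.2205 = -320.6476
disc < 0

0 intersection points


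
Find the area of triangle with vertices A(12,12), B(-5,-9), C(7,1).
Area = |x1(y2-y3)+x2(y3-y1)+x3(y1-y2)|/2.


12*(-9-1) = -120
-5*(1-12) = 55
7*(12+ 9) = 147
sum = 82
Area = |82|/2 = 41.0000

41.0000 sq units


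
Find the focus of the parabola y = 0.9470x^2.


a = 0.9470
4a = 3.7880
focus = (0, 1/3.7880) = (0, 0.2640)

Focus = (0, 0.2640)


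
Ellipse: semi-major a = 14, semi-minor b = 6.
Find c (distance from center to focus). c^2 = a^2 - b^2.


c^2 = 14^2 - 6^2 = 196 - 36 = 160
c = sqrt(160) = 12.6491

c = 12.6491


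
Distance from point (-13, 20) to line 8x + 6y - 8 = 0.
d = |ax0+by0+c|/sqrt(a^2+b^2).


|8*(-13) + 6*20 - 8| = |8| = 8
sqrt(64 + 36) = sqrt(100) = 10.0000
d = 8/sqrt(100) = 0.8000

0.8000


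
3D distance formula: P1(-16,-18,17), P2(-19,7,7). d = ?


dx=-3, dy=25, dz=-10
d = sqrt(9+625+100) = sqrt(734) = 27.0924

27.0924


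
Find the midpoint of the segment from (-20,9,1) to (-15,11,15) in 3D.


Mx = (-20- 15)/2 = -17.5000
My = (9+11)/2 = 10.0000
Mz = (1+15)/2 = 8.0000

M = (-17.5000, 10.0000, 8.0000)


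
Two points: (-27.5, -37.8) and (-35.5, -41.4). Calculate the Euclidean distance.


dx = -35.5 + 27.5 = -8.0
dy = -41.4 + 37.8 = -3.6
d = sqrt(64.0 + 12.96) = sqrt(76.96) = 8.7727

8.7727


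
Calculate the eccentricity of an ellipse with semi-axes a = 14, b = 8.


c = sqrt(196-64) = sqrt(132) = 11.4891
e = c/a = sqrt(132)/14 = 0.8207

e = 0.8207


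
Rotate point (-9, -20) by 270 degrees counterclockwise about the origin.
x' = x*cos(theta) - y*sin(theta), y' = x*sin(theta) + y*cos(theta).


cos(270) = 0, sin(270) = -1
x' = -9*0 + 20*(-1) = -20
y' = -9*(-1) - 20*0 = 9

(-20, 9)


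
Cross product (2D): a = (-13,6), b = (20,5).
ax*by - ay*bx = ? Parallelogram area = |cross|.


cross = -13*5 - 6*20 = -65 - 120 = -185
Parallelogram area = |-185| = 185

cross = -185, parallelogram area = 185


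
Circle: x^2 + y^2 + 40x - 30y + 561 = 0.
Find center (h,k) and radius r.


h = -D/2 = -40/2 = -20
k = -E/2 = 30/2 = 15
r^2 = h^2 + k^2 - F = 400 + 225 - 561 = 64
r = 8

Center (-20, 15), radius = 8


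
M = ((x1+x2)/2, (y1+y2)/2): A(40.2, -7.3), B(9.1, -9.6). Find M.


Mx = (40.2 + 9.1)/2 = 49.3/2 = 24.6500
My = (-7.3 - 9.6)/2 = -16.9/2 = -8.4500

(24.6500, -8.4500)


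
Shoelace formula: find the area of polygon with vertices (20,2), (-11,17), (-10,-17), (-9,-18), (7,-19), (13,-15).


sum(xi*y_{i+1}) = 20*17 - 11*(-17) - 10*(-18) - 9*(-19) + 7*(-15) + 13*2 = 799
sum(yi*x_{i+1}) = 2*(-11) + 17*(-10) - 17*(-9) - 18*7 - 19*13 - 15*20 = -712
Area = |799 + 712|/2 = 1511/2 = 755.5000

755.5000 sq units


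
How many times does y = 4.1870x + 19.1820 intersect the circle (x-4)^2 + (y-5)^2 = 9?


Substitute y = 4.1870x + 19.1820: (x-4)^2 + (4.1870x+19.1820-5)^2 = 9
Expand to Ax^2 + Bx + C = 0, where b-k = 14.182
A = 1+m^2 = 18.530969
B = 2(m(b-k) - h) = 2(4.1870*14.182 - 4) = 110.760068
C = h^2 + (b-k)^2 - r^2 = 16 + 201.129124 - 9 = 208.129124
disc = B^2-4AC = 12267.7927 - 15427.3374 = -3159.5447
disc < 0

0 intersection points


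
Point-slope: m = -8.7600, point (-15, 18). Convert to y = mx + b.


y - 18 = -8.7600(x + 15)
y = -8.7600x + 18 + 8.7600*(-15)
y = -8.7600x - 113.4000

y = -8.7600x - 113.4000


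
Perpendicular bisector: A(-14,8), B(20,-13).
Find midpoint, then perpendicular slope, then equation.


Midpoint = (3, -2.5)
Slope of AB = dy/dx = -21/34 = -0.6176
Perp slope = -dx/dy = 34/21 = 1.6190
b = My - (perp slope)*Mx = -2.5 + (34*3)/(-21) = -2.5 - 4.8571 = -7.3571

y = 1.6190x - 7.3571


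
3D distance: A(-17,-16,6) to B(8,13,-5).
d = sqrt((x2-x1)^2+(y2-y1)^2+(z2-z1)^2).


dx=25, dy=29, dz=-11
d = sqrt(625+841+121) = sqrt(1587) = 39.8372

39.8372


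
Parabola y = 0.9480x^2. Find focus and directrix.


a = 0.9480
1/(4a) = 0.2637
Focus = (0, 0.2637)
Directrix: y = -0.2637

Focus = (0, 0.2637), Directrix: y = -0.2637


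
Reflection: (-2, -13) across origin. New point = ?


Reflection rule for origin: (-x, -y)
(-2, -13) -> (2, 13)

(2, 13)


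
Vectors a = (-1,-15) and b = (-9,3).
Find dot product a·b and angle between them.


a·b = -1*(-9) - 15*3 = 9 - 45 = -36
|a| = sqrt(1+225) = 15.0333
|b| = sqrt(81+9) = 9.4868
cos(theta) = -36/(sqrt(226)*sqrt(90)) = -36/sqrt(20340) = -0.252422
theta = arccos(-36/sqrt(20340)) = 104.6209 degrees

a·b = -36, theta = 104.6209 deg


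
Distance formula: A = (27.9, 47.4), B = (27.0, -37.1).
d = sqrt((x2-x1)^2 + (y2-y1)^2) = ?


dx = 27.0 - 27.9 = -0.9
dy = -37.1 - 47.4 = -84.5
d = sqrt(0.81 + 7140.25) = sqrt(7141.06) = 84.5048

84.5048


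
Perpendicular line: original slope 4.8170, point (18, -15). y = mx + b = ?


Perpendicular slope = -1/m1 = -1/4.8170 = -0.2076
b2 = y0 - m2*x0 = -15 + 18/4.8170 = -15 + 3.7368 = -11.2632

y = -0.2076x - 11.2632


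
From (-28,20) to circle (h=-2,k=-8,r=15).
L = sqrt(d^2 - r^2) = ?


d = sqrt((-28+ 2)^2 + (20+ 8)^2) = sqrt(676+784) = 38.2099
L = sqrt(1460.0000 - 225) = sqrt(1235.0000) = 35.1426

35.1426


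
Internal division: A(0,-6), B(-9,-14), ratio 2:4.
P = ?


Px = (2*(-9) + 4*0)/6 = -18/6 = -3.0000
Py = (2*(-14) + 4*(-6))/6 = -52/6 = -8.6667

P = (-3.0000, -8.6667)


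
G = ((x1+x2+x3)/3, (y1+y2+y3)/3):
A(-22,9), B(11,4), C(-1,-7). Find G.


Gx = (-22+11- 1)/3 = -12/3 = -4.0000
Gy = (9+4- 7)/3 = 6/3 = 2.0000

G = (-4.0000, 2.0000)


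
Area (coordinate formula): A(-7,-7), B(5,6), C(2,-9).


-7*(6+ 9) = -105
5*(-9+ 7) = -10
2*(-7-6) = -26
sum = -141
Area = |-141|/2 = 70.5000

70.5000 sq units


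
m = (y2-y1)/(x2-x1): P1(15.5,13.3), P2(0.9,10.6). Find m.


dy = 10.6 - 13.3 = -2.7
dx = 0.9 - 15.5 = -14.6
m = -2.7/(-14.6) = 0.1849

m = 0.1849


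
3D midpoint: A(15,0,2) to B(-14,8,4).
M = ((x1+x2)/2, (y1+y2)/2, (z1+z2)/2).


Mx = (15- 14)/2 = 0.5000
My = (0+8)/2 = 4.0000
Mz = (2+4)/2 = 3.0000

M = (0.5000, 4.0000, 3.0000)


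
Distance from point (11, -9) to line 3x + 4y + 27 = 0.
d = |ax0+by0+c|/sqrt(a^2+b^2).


|3*11 + 4*(-9) + 27| = |24| = 24
sqrt(9 + 16) = sqrt(25) = 5.0000
d = 24/sqrt(25) = 4.8000

4.8000


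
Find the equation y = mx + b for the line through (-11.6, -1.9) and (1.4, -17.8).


m = (-15.9)/(13.0) = -1.2231
b = y1 - m*x1 = -1.9 - (-15.9*(-11.6))/(13.0) = -1.9 - 14.1877 = -16.0877

y = -1.2231x - 16.0877


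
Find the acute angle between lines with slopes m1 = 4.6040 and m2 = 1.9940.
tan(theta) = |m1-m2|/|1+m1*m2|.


m1-m2 = 2.61
1+m1*m2 = 10.180376
tan(theta) = |2.61/10.180376| = 0.256376
theta = arctan(|2.61/10.180376|) = 14.3795 degrees (acute angle)

14.3795 degrees


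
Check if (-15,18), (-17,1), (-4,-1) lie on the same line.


-15*(1+ 1) - 17*(-1-18) - 4*(18-1)
= -30 + 323 - 68 = 225

No, not collinear (determinant = 225)


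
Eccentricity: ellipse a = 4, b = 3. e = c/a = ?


c = sqrt(16-9) = sqrt(7) = 2.6458
e = c/a = sqrt(7)/4 = 0.6614

e = 0.6614


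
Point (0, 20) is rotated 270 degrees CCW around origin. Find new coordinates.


cos(270) = 0, sin(270) = -1
x' = 0*0 - 20*(-1) = 20
y' = 0*(-1) + 20*0 = 0

(20, 0)


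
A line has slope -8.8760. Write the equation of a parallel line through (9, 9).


Parallel lines have equal slopes.
m2 = -8.8760
b2 = 9 + 8.8760*9 = 88.8840

y = -8.8760x + 88.8840


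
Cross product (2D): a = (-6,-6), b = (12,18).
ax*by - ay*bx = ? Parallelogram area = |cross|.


cross = -6*18 + 6*12 = -108 + 72 = -36
Parallelogram area = |-36| = 36

cross = -36, parallelogram area = 36


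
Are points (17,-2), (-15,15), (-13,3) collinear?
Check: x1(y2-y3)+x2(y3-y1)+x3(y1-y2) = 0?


17*(15-3) - 15*(3+ 2) - 13*(-2-15)
= 204 - 75 + 221 = 350

No, not collinear (determinant = 350)


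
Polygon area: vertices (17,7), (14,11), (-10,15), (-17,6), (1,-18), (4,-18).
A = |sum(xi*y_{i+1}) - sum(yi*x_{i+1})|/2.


sum(xi*y_{i+1}) = 17*11 + 14*15 - 10*6 - 17*(-18) + 1*(-18) + 4*7 = 653
sum(yi*x_{i+1}) = 7*14 + 11*(-10) + 15*(-17) + 6*1 - 18*4 - 18*17 = -639
Area = |653 + 639|/2 = 1292/2 = 646.0000

646.0000 sq units


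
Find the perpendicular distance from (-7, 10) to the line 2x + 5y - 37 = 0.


|2*(-7) + 5*10 - 37| = |-1| = 1
sqrt(4 + 25) = sqrt(29) = 5.3852
d = 1/sqrt(29) = 0.1857

0.1857


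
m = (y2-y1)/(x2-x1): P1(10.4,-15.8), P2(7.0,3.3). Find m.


dy = 3.3 + 15.8 = 19.1
dx = 7.0 - 10.4 = -3.4
m = 19.1/(-3.4) = -5.6176

m = -5.6176


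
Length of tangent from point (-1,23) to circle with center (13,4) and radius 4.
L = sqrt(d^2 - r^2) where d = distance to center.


d = sqrt((-1-13)^2 + (23-4)^2) = sqrt(196+361) = 23.6008
L = sqrt(557.0000 - 16) = sqrt(541.0000) = 23.2594

23.2594


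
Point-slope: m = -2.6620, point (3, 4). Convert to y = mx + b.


y - 4 = -2.6620(x - 3)
y = -2.6620x + 4 + 2.6620*3
y = -2.6620x + 11.9860

y = -2.6620x + 11.9860


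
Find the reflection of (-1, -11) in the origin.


Reflection rule for origin: (-x, -y)
(-1, -11) -> (1, 11)

(1, 11)


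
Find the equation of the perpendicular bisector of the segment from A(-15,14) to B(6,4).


Midpoint = (-4.5, 9)
Slope of AB = dy/dx = -10/21 = -0.4762
Perp slope = -dx/dy = 21/10 = 2.1000
b = My - (perp slope)*Mx = 9 + (21*(-4.5))/(-10) = 9 + 9.4500 = 18.4500

y = 2.1000x + 18.4500


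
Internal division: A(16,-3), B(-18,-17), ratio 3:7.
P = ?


Px = (3*(-18) + 7*16)/10 = 58/10 = 5.8000
Py = (3*(-17) + 7*(-3))/10 = -72/10 = -7.2000

P = (5.8000, -7.2000)


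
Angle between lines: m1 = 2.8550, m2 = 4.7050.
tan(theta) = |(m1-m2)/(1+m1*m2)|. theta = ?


m1-m2 = -1.85
1+m1*m2 = 14.432775
tan(theta) = |-1.85/14.432775| = 0.128180
theta = arctan(|-1.85/14.432775|) = 7.3044 degrees (acute angle)

7.3044 degrees


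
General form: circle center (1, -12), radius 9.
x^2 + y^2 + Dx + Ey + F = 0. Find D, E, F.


(x-1)^2 + (y+ 12)^2 = 9^2
D = -2h = -2, E = -2k = 24
F = h^2+k^2-r^2 = 1+144-81 = 64

D = -2, E = 24, F = 64


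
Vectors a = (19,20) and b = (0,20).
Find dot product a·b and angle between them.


a·b = 19*0 + 20*20 = 0 + 400 = 400
|a| = sqrt(361+400) = 27.5862
|b| = sqrt(0+400) = 20.0000
cos(theta) = 400/(sqrt(761)*sqrt(400)) = 400/sqrt(304400) = 0.724999
theta = arccos(400/sqrt(304400)) = 43.5312 degrees

a·b = 400, theta = 43.5312 deg


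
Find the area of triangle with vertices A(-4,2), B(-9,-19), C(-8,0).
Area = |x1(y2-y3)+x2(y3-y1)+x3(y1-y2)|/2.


-4*(-19-0) = 76
-9*(0-2) = 18
-8*(2+ 19) = -168
sum = -74
Area = |-74|/2 = 37.0000

37.0000 sq units


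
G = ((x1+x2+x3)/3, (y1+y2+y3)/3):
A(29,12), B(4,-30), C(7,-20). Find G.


Gx = (29+4+7)/3 = 40/3 = 13.3333
Gy = (12- 30- 20)/3 = -38/3 = -12.6667

G = (13.3333, -12.6667)


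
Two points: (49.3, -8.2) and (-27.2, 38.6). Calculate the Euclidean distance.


dx = -27.2 - 49.3 = -76.5
dy = 38.6 + 8.2 = 46.8
d = sqrt(5852.25 + 2190.24) = sqrt(8042.49) = 89.6799

89.6799


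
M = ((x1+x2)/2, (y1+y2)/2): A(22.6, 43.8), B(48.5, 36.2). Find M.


Mx = (22.6 + 48.5)/2 = 71.1/2 = 35.5500
My = (43.8 + 36.2)/2 = 80.0/2 = 40.0000

(35.5500, 40.0000)


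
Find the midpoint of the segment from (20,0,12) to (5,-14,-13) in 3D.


Mx = (20+5)/2 = 12.5000
My = (0- 14)/2 = -7.0000
Mz = (12- 13)/2 = -0.5000

M = (12.5000, -7.0000, -0.5000)


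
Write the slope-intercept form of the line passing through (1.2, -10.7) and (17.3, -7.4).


m = (3.3)/(16.1) = 0.2050
b = y1 - m*x1 = -10.7 - (3.3*1.2)/(16.1) = -10.7 - 0.2460 = -10.9460

y = 0.2050x - 10.9460


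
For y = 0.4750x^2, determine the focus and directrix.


a = 0.4750
1/(4a) = 0.5263
Focus = (0, 0.5263)
Directrix: y = -0.5263

Focus = (0, 0.5263), Directrix: y = -0.5263


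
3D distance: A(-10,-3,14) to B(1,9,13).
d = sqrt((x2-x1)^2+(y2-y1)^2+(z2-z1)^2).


dx=11, dy=12, dz=-1
d = sqrt(121+144+1) = sqrt(266) = 16.3095

16.3095


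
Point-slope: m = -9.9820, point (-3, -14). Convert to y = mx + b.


y + 14 = -9.9820(x + 3)
y = -9.9820x - 14 + 9.9820*(-3)
y = -9.9820x - 43.9460

y = -9.9820x - 43.9460


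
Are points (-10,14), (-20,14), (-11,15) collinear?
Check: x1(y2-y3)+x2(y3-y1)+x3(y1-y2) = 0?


-10*(14-15) - 20*(15-14) - 11*(14-14)
= 10 - 20 + 0 = -10

No, not collinear (determinant = -10)


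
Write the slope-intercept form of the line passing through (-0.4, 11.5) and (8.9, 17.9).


m = (6.4)/(9.3) = 0.6882
b = y1 - m*x1 = 11.5 - (6.4*(-0.4))/(9.3) = 11.5 + 0.2753 = 11.7753

y = 0.6882x + 11.7753


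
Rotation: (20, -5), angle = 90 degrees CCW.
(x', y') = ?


cos(90) = 0, sin(90) = 1
x' = 20*0 + 5*1 = 5
y' = 20*1 - 5*0 = 20

(5, 20)


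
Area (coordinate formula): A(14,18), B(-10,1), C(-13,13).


14*(1-13) = -168
-10*(13-18) = 50
-13*(18-1) = -221
sum = -339
Area = |-339|/2 = 169.5000

169.5000 sq units


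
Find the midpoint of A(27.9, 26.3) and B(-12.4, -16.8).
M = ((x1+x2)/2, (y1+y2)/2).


Mx = (27.9 - 12.4)/2 = 15.5/2 = 7.7500
My = (26.3 - 16.8)/2 = 9.5/2 = 4.7500

(7.7500, 4.7500)


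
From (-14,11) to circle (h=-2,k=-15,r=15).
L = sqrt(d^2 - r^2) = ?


d = sqrt((-14+ 2)^2 + (11+ 15)^2) = sqrt(144+676) = 28.6356
L = sqrt(820.0000 - 225) = sqrt(595.0000) = 24.3926

24.3926


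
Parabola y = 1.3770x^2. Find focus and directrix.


a = 1.3770
1/(4a) = 0.1816
Focus = (0, 0.1816)
Directrix: y = -0.1816

Focus = (0, 0.1816), Directrix: y = -0.1816


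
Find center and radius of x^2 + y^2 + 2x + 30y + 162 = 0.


h = -D/2 = -2/2 = -1
k = -E/2 = -30/2 = -15
r^2 = h^2 + k^2 - F = 1 + 225 - 162 = 64
r = 8

Center (-1, -15), radius = 8


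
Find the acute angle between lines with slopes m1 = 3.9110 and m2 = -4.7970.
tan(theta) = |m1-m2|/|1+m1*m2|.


m1-m2 = 8.708
1+m1*m2 = -17.761067
tan(theta) = |8.708/(-17.761067)| = 0.490286
theta = arctan(|8.708/(-17.761067)|) = 26.1181 degrees (acute angle)

26.1181 degrees


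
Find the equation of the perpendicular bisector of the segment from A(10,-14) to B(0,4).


Midpoint = (5, -5)
Slope of AB = dy/dx = 18/(-10) = -1.8000
Perp slope = -dx/dy = 10/18 = 0.5556
b = My - (perp slope)*Mx = -5 + (-10*5)/18 = -5 - 2.7778 = -7.7778

y = 0.5556x - 7.7778


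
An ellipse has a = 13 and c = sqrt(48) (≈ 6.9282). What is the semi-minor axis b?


b^2 = 13^2 - (sqrt(48))^2 = 169 - 48 = 121
b = sqrt(121) = 11

b = 11


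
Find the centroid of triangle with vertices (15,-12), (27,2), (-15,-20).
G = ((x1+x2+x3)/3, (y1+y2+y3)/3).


Gx = (15+27- 15)/3 = 27/3 = 9.0000
Gy = (-12+2- 20)/3 = -30/3 = -10.0000

G = (9.0000, -10.0000)


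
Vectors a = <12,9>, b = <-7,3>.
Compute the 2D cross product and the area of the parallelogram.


cross = 12*3 - 9*(-7) = 36 + 63 = 99
Parallelogram area = |99| = 99

cross = 99, parallelogram area = 99


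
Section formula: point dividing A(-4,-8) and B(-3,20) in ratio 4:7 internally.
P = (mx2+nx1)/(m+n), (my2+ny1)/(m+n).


Px = (4*(-3) + 7*(-4))/11 = -40/11 = -3.6364
Py = (4*20 + 7*(-8))/11 = 24/11 = 2.1818

P = (-3.6364, 2.1818)


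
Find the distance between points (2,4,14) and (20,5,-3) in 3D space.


dx=18, dy=1, dz=-17
d = sqrt(324+1+289) = sqrt(614) = 24.7790

24.7790


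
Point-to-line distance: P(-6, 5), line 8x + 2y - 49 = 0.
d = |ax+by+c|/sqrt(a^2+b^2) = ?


|8*(-6) + 2*5 - 49| = |-87| = 87
sqrt(64 + 4) = sqrt(68) = 8.2462
d = 87/sqrt(68) = 10.5503

10.5503


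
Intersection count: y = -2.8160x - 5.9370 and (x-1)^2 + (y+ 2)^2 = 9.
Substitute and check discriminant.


Substitute y = -2.8160x - 5.9370: (x-1)^2 + (-2.8160x- 5.9370+ 2)^2 = 9
Expand to Ax^2 + Bx + C = 0, where b-k = -3.937
A = 1+m^2 = 8.929856
B = 2(m(b-k) - h) = 2(-2.8160*(-3.937) - 1) = 20.173184
C = h^2 + (b-k)^2 - r^2 = 1 + 15.499969 - 9 = 7.499969
disc = B^2-4AC = 406.9574 - 267.8946 = 139.0628
disc > 0

2 intersection points


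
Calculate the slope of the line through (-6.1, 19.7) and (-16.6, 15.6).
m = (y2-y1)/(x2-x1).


dy = 15.6 - 19.7 = -4.1
dx = -16.6 + 6.1 = -10.5
m = -4.1/(-10.5) = 0.3905

m = 0.3905


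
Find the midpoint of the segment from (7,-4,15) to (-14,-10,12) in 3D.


Mx = (7- 14)/2 = -3.5000
My = (-4- 10)/2 = -7.0000
Mz = (15+12)/2 = 13.5000

M = (-3.5000, -7.0000, 13.5000)


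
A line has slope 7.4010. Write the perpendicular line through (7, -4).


Perpendicular slope = -1/m1 = -1/7.4010 = -0.1351
b2 = y0 - m2*x0 = -4 + 7/7.4010 = -4 + 0.9458 = -3.0542

y = -0.1351x - 3.0542


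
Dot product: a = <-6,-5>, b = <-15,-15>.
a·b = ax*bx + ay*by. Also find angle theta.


a·b = -6*(-15) - 5*(-15) = 90 + 75 = 165
|a| = sqrt(36+25) = 7.8102
|b| = sqrt(225+225) = 21.2132
cos(theta) = 165/(sqrt(61)*sqrt(450)) = 165/sqrt(27450) = 0.995893
theta = arccos(165/sqrt(27450)) = 5.1944 degrees

a·b = 165, theta = 5.1944 deg


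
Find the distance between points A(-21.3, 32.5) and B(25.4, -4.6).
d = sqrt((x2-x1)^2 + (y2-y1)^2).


dx = 25.4 + 21.3 = 46.7
dy = -4.6 - 32.5 = -37.1
d = sqrt(2180.89 + 1376.41) = sqrt(3557.3) = 59.6431

59.6431


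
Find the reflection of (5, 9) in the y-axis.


Reflection rule for y-axis: (-x, y)
(5, 9) -> (-5, 9)

(-5, 9)


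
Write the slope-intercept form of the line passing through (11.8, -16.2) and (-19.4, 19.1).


m = (35.3)/(-31.2) = -1.1314
b = y1 - m*x1 = -16.2 - (35.3*11.8)/(-31.2) = -16.2 + 13.3506 = -2.8494

y = -1.1314x - 2.8494


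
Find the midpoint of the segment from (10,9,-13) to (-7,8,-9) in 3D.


Mx = (10- 7)/2 = 1.5000
My = (9+8)/2 = 8.5000
Mz = (-13- 9)/2 = -11.0000

M = (1.5000, 8.5000, -11.0000)


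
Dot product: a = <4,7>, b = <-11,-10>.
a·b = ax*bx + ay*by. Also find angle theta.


a·b = 4*(-11) + 7*(-10) = -44 - 70 = -114
|a| = sqrt(16+49) = 8.0623
|b| = sqrt(121+100) = 14.8661
cos(theta) = -114/(sqrt(65)*sqrt(221)) = -114/sqrt(14365) = -0.951157
theta = arccos(-114/sqrt(14365)) = 162.0186 degrees

a·b = -114, theta = 162.0186 deg


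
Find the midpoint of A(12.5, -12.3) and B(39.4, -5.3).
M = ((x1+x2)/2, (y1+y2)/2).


Mx = (12.5 + 39.4)/2 = 51.9/2 = 25.9500
My = (-12.3 - 5.3)/2 = -17.6/2 = -8.8000

(25.9500, -8.8000)


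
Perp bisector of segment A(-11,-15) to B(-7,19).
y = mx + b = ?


Midpoint = (-9, 2)
Slope of AB = dy/dx = 34/4 = 8.5000
Perp slope = -dx/dy = -4/34 = -0.1176
b = My - (perp slope)*Mx = 2 + (4*(-9))/34 = 2 - 1.0588 = 0.9412

y = -0.1176x + 0.9412


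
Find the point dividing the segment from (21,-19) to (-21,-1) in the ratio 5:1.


Px = (5*(-21) + 1*21)/6 = -84/6 = -14.0000
Py = (5*(-1) + 1*(-19))/6 = -24/6 = -4.0000

P = (-14.0000, -4.0000)


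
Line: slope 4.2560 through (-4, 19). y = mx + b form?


y - 19 = 4.2560(x + 4)
y = 4.2560x + 19 - 4.2560*(-4)
y = 4.2560x + 36.0240

y = 4.2560x + 36.0240


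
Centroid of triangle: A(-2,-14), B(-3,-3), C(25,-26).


Gx = (-2- 3+25)/3 = 20/3 = 6.6667
Gy = (-14- 3- 26)/3 = -43/3 = -14.3333

G = (6.6667, -14.3333)


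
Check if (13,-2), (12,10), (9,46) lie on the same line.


13*(10-46) + 12*(46+ 2) + 9*(-2-10)
= -468 + 576 - 108 = 0

Yes, collinear (determinant = 0)


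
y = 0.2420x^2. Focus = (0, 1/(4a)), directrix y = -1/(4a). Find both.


a = 0.2420
1/(4a) = 1.0331
Focus = (0, 1.0331)
Directrix: y = -1.0331

Focus = (0, 1.0331), Directrix: y = -1.0331


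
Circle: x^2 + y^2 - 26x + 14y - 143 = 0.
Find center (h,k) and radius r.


h = -D/2 = 26/2 = 13
k = -E/2 = -14/2 = -7
r^2 = h^2 + k^2 - F = 169 + 49 + 143 = 361
r = 19

Center (13, -7), radius = 19


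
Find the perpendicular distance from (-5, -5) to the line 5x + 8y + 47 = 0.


|5*(-5) + 8*(-5) + 47| = |-18| = 18
sqrt(25 + 64) = sqrt(89) = 9.4340
d = 18/sqrt(89) = 1.9080

1.9080


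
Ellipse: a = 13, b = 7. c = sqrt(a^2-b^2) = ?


c^2 = 13^2 - 7^2 = 169 - 49 = 120
c = sqrt(120) = 10.9545

c = 10.9545


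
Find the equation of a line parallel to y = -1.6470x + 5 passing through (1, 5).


Parallel lines have equal slopes.
m2 = -1.6470
b2 = 5 + 1.6470*1 = 6.6470

y = -1.6470x + 6.6470


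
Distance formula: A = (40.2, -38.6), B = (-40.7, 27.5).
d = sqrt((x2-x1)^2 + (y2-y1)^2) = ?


dx = -40.7 - 40.2 = -80.9
dy = 27.5 + 38.6 = 66.1
d = sqrt(6544.81 + 4369.21) = sqrt(10914.02) = 104.4702

104.4702


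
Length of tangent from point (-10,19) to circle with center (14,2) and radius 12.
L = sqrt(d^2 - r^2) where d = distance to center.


d = sqrt((-10-14)^2 + (19-2)^2) = sqrt(576+289) = 29.4109
L = sqrt(865.0000 - 144) = sqrt(721.0000) = 26.8514

26.8514


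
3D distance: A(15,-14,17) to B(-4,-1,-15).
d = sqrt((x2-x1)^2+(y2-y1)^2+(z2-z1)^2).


dx=-19, dy=13, dz=-32
d = sqrt(361+169+1024) = sqrt(1554) = 39.4208

39.4208


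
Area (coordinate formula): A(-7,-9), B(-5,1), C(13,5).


-7*(1-5) = 28
-5*(5+ 9) = -70
13*(-9-1) = -130
sum = -172
Area = |-172|/2 = 86.0000

86.0000 sq units


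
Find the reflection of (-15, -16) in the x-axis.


Reflection rule for x-axis: (x, -y)
(-15, -16) -> (-15, 16)

(-15, 16)


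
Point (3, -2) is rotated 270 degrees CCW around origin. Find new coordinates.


cos(270) = 0, sin(270) = -1
x' = 3*0 + 2*(-1) = -2
y' = 3*(-1) - 2*0 = -3

(-2, -3)


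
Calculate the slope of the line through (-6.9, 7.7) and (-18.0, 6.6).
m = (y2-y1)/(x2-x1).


dy = 6.6 - 7.7 = -1.1
dx = -18.0 + 6.9 = -11.1
m = -1.1/(-11.1) = 0.0991

m = 0.0991


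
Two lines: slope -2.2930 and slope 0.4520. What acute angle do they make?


m1-m2 = -2.745
1+m1*m2 = -0.036436
tan(theta) = |-2.745/(-0.036436)| = 75.337578
theta = arctan(|-2.745/(-0.036436)|) = 89.2395 degrees (acute angle)

89.2395 degrees


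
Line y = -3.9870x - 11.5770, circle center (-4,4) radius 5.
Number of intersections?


Substitute y = -3.9870x - 11.5770: (x+ 4)^2 + (-3.9870x- 11.5770-4)^2 = 25
Expand to Ax^2 + Bx + C = 0, where b-k = -15.577
A = 1+m^2 = 16.896169
B = 2(m(b-k) - h) = 2(-3.9870*(-15.577) + 4) = 132.210998
C = h^2 + (b-k)^2 - r^2 = 16 + 242.642929 - 25 = 233.642929
disc = B^2-4AC = 17479.7480 - 15790.6817 = 1689.0663
disc > 0

2 intersection points


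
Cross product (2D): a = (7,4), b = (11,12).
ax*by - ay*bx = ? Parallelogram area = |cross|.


cross = 7*12 - 4*11 = 84 - 44 = 40
Parallelogram area = |40| = 40

cross = 40, parallelogram area = 40


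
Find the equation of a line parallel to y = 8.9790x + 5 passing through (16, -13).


Parallel lines have equal slopes.
m2 = 8.9790
b2 = -13 - 8.9790*16 = -156.6640

y = 8.9790x - 156.6640


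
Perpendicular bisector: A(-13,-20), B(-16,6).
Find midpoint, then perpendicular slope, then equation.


Midpoint = (-14.5, -7)
Slope of AB = dy/dx = 26/(-3) = -8.6667
Perp slope = -dx/dy = 3/26 = 0.1154
b = My - (perp slope)*Mx = -7 + (-3*(-14.5))/26 = -7 + 1.6731 = -5.3269

y = 0.1154x - 5.3269


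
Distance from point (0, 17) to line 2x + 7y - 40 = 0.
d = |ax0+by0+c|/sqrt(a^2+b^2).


|2*0 + 7*17 - 40| = |79| = 79
sqrt(4 + 49) = sqrt(53) = 7.2801
d = 79/sqrt(53) = 10.8515

10.8515


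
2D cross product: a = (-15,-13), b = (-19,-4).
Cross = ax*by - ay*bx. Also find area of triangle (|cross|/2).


cross = -15*(-4) + 13*(-19) = 60 - 247 = -187
Triangle area = |-187|/2 = 187/2 = 93.5000

cross = -187, triangle area = 93.5000


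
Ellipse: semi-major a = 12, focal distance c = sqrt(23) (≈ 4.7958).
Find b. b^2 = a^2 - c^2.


b^2 = 12^2 - (sqrt(23))^2 = 144 - 23 = 121
b = sqrt(121) = 11

b = 11


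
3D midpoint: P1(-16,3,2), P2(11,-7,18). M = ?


Mx = (-16+11)/2 = -2.5000
My = (3- 7)/2 = -2.0000
Mz = (2+18)/2 = 10.0000

M = (-2.5000, -2.0000, 10.0000)


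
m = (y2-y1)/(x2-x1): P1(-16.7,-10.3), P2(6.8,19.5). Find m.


dy = 19.5 + 10.3 = 29.8
dx = 6.8 + 16.7 = 23.5
m = 29.8/23.5 = 1.2681

m = 1.2681


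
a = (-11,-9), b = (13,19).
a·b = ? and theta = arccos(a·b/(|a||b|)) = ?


a·b = -11*13 - 9*19 = -143 - 171 = -314
|a| = sqrt(121+81) = 14.2127
|b| = sqrt(169+361) = 23.0217
cos(theta) = -314/(sqrt(202)*sqrt(530)) = -314/sqrt(107060) = -0.959657
theta = arccos(-314/sqrt(107060)) = 163.6698 degrees

a·b = -314, theta = 163.6698 deg


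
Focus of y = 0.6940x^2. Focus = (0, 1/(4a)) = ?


a = 0.6940
4a = 2.7760
focus = (0, 1/2.7760) = (0, 0.3602)

Focus = (0, 0.3602)


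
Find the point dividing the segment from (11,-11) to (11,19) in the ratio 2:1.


Px = (2*11 + 1*11)/3 = 33/3 = 11.0000
Py = (2*19 + 1*(-11))/3 = 27/3 = 9.0000

P = (11.0000, 9.0000)


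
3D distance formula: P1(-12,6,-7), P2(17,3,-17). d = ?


dx=29, dy=-3, dz=-10
d = sqrt(841+9+100) = sqrt(950) = 30.8221

30.8221


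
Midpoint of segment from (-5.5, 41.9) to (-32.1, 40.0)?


Mx = (-5.5 - 32.1)/2 = -37.6/2 = -18.8000
My = (41.9 + 40.0)/2 = 81.9/2 = 40.9500

(-18.8000, 40.9500)


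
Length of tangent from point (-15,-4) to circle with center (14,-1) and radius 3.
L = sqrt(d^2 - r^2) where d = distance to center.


d = sqrt((-15-14)^2 + (-4+ 1)^2) = sqrt(841+9) = 29.1548
L = sqrt(850.0000 - 9) = sqrt(841.0000) = 29.0000

29.0000


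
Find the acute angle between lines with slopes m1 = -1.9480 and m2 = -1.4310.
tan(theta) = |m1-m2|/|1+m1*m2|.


m1-m2 = -0.517
1+m1*m2 = 3.787588
tan(theta) = |-0.517/3.787588| = 0.136498
theta = arctan(|-0.517/3.787588|) = 7.7728 degrees (acute angle)

7.7728 degrees


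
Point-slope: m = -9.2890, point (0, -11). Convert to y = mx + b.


y + 11 = -9.2890(x - 0)
y = -9.2890x - 11 + 9.2890*0
y = -9.2890x - 11.0000

y = -9.2890x - 11.0000


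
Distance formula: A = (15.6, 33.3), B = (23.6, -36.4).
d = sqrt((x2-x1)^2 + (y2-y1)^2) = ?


dx = 23.6 - 15.6 = 8
dy = -36.4 - 33.3 = -69.7
d = sqrt(64 + 4858.09) = sqrt(4922.09) = 70.1576

70.1576


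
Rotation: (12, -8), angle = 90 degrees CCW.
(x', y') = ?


cos(90) = 0, sin(90) = 1
x' = 12*0 + 8*1 = 8
y' = 12*1 - 8*0 = 12

(8, 12)
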